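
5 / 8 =0.62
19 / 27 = 0.70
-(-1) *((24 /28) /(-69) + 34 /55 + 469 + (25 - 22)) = 4184924 /8855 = 472.61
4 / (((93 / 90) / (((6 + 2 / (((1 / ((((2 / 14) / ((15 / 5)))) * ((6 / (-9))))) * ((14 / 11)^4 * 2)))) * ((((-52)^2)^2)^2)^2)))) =103543016554703202270012335655485440 / 1563051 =66244170250812802826019330000.00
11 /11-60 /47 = -13 /47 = -0.28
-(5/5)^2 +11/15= -4/15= -0.27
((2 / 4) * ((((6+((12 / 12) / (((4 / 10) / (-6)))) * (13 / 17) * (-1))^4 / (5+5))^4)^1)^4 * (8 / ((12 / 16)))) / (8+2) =60157738507303292007392981252107387122603905160360544698747001500872012642340609039859945115747425237488682855975028593213506162868703665327899068668532883627 / 35043783253756620332258285424944397512524327498529703299049119797603636309152006250000000000000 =1716645091418732826276626000000000000000000000000000000000000000.00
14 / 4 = 7 / 2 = 3.50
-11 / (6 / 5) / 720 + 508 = 438901 / 864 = 507.99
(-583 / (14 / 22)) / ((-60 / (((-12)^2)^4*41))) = 269181850653.26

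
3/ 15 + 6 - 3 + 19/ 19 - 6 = -9/ 5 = -1.80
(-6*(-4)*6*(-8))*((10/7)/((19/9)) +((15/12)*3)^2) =-2258280/133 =-16979.55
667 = 667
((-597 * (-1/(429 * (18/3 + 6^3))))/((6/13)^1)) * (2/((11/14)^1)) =1393/40293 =0.03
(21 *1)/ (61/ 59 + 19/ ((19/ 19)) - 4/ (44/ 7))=13629/ 12589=1.08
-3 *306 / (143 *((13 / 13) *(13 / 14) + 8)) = -12852 / 17875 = -0.72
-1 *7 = -7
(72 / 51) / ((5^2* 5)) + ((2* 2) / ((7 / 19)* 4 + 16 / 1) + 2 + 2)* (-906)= -675760758 / 176375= -3831.39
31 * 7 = 217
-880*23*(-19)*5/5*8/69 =133760/3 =44586.67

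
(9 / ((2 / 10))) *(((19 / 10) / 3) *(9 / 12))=171 / 8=21.38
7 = 7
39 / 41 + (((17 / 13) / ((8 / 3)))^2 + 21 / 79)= 51061311 / 35033024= 1.46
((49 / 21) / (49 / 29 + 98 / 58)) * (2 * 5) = 145 / 21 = 6.90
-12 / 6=-2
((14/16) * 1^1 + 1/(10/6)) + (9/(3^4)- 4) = -869/360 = -2.41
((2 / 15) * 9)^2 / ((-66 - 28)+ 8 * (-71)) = -18 / 8275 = -0.00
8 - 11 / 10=69 / 10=6.90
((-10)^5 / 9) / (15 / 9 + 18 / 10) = -125000 / 39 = -3205.13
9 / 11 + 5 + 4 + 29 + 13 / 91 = 3000 / 77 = 38.96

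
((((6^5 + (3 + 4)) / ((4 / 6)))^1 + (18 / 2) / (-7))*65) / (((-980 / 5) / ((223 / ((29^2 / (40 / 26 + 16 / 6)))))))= -2490324625 / 576926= -4316.54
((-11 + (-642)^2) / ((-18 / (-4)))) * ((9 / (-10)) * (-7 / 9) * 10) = 5770142 / 9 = 641126.89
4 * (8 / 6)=16 / 3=5.33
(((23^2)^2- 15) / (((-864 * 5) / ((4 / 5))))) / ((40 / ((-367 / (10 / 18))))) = 51348071 / 60000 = 855.80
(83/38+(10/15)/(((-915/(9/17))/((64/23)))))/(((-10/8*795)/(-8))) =52764272/3002244625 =0.02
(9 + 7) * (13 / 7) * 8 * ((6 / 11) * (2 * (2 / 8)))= 4992 / 77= 64.83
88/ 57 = 1.54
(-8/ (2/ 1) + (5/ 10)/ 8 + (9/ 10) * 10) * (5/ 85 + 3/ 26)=6237/ 7072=0.88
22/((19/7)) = 154/19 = 8.11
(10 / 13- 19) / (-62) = 237 / 806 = 0.29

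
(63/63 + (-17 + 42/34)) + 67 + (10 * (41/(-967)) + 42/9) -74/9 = 7139486/147951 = 48.26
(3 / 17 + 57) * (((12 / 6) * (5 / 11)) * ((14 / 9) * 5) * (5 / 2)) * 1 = 189000 / 187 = 1010.70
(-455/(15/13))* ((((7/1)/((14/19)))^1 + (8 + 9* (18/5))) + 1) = -602147/30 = -20071.57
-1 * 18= -18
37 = 37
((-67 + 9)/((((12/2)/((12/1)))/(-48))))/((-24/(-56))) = 12992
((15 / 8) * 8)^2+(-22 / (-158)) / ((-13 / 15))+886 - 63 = 1076131 / 1027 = 1047.84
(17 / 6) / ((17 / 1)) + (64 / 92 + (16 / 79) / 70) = 330139 / 381570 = 0.87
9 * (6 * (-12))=-648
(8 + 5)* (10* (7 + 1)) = 1040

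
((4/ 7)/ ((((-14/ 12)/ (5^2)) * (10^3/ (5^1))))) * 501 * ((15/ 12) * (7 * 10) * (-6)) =112725/ 7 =16103.57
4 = 4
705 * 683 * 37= 17816055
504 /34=252 /17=14.82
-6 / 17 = -0.35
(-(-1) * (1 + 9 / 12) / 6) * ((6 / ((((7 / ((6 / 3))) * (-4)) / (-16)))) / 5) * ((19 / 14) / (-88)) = -19 / 3080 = -0.01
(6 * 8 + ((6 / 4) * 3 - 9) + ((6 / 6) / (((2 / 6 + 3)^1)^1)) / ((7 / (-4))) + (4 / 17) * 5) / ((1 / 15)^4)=2253067.75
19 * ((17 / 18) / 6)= 323 / 108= 2.99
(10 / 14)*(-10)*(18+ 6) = -1200 / 7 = -171.43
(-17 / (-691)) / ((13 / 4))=0.01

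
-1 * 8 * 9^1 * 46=-3312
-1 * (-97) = 97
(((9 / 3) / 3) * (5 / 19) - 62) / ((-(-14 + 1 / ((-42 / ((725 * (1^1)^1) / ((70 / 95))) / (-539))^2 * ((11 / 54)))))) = 9384 / 118973639747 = 0.00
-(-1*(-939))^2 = -881721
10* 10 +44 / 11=104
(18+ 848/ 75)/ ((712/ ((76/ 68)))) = 20881/ 453900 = 0.05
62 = 62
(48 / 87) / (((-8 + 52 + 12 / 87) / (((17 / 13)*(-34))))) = -0.56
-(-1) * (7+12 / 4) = 10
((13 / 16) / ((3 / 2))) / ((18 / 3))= 13 / 144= 0.09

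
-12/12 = -1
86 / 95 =0.91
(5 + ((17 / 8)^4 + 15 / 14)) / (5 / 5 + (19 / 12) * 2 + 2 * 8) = 2276181 / 1734656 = 1.31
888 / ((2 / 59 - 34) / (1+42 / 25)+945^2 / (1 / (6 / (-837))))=-0.14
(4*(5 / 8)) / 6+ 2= 29 / 12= 2.42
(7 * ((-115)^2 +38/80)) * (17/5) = 62953261/200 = 314766.30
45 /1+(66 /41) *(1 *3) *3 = 2439 /41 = 59.49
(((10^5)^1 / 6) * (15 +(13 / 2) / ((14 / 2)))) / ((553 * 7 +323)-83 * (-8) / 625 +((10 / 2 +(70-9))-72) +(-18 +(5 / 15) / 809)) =2818859375000 / 44288866321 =63.65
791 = 791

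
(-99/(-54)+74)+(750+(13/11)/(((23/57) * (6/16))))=1265471/1518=833.64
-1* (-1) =1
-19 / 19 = -1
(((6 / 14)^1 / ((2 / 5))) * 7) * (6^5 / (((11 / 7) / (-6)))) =-2449440 / 11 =-222676.36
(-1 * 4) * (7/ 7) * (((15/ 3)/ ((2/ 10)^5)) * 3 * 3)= -562500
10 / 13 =0.77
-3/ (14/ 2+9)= -3/ 16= -0.19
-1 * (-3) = 3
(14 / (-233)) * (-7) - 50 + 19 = -7125 / 233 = -30.58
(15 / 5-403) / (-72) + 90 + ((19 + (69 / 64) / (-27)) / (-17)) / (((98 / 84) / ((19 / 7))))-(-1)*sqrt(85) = 102.18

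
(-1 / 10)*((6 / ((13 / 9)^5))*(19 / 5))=-3365793 / 9282325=-0.36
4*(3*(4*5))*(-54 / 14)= -925.71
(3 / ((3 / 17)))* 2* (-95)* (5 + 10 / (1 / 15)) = -500650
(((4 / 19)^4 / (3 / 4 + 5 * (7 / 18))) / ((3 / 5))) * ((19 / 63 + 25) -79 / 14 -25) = -1722880 / 265463877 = -0.01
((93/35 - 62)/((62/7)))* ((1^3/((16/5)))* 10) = -335/16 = -20.94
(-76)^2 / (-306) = -2888 / 153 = -18.88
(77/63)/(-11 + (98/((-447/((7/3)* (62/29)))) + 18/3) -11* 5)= -47531/2375872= -0.02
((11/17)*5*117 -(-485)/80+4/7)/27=733351/51408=14.27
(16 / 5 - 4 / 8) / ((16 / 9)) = 243 / 160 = 1.52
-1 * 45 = -45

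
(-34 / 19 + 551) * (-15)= -156525 / 19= -8238.16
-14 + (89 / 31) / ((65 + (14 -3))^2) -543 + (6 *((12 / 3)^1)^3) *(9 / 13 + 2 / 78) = -654806635 / 2327728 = -281.31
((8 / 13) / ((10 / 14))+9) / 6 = 641 / 390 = 1.64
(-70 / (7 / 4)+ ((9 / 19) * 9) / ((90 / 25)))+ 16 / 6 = -4121 / 114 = -36.15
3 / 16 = 0.19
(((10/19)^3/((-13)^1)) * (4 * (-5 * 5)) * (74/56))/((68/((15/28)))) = 1734375/148552222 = 0.01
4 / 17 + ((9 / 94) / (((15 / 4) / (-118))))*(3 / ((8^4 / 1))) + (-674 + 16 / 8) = -2748117827 / 4090880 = -671.77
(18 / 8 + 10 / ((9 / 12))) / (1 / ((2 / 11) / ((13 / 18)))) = 51 / 13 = 3.92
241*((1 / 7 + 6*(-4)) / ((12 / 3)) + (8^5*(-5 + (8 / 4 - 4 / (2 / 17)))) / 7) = -166972753 / 4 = -41743188.25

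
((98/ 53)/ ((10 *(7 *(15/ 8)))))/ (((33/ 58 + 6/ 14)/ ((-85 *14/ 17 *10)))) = -636608/ 64395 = -9.89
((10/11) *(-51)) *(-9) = 4590/11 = 417.27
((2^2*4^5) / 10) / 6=1024 / 15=68.27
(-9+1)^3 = -512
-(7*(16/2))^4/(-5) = 9834496/5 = 1966899.20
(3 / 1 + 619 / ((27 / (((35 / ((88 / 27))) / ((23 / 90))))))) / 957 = 325987 / 322828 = 1.01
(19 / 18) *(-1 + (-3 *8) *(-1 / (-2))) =-247 / 18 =-13.72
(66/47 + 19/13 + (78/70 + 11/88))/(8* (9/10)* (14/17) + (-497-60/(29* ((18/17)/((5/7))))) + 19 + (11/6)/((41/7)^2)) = -0.01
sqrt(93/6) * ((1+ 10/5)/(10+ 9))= 3 * sqrt(62)/38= 0.62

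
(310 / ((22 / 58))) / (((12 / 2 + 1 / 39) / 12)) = 841464 / 517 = 1627.59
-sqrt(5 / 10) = -sqrt(2) / 2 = -0.71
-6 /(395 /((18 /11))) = -108 /4345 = -0.02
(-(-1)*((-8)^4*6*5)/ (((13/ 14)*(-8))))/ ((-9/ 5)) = 358400/ 39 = 9189.74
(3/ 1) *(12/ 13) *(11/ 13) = 2.34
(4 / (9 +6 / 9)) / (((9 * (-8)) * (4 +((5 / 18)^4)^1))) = -0.00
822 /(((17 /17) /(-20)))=-16440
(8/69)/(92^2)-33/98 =-602242/1788549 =-0.34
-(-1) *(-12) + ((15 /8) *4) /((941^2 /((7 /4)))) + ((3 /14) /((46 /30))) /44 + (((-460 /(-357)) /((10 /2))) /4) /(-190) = -182305430161469 /15195730586190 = -12.00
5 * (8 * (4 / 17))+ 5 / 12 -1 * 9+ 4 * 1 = 985 / 204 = 4.83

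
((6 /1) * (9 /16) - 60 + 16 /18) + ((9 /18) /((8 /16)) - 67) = -8765 /72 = -121.74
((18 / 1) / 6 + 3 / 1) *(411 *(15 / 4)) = 18495 / 2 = 9247.50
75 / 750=1 / 10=0.10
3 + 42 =45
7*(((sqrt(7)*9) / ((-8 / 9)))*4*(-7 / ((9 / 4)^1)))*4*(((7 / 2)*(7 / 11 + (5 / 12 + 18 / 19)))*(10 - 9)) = 5162493*sqrt(7) / 209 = 65352.50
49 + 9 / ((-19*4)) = 3715 / 76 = 48.88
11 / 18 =0.61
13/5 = 2.60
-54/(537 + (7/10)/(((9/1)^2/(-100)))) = -4374/43427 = -0.10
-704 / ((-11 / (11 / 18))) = 352 / 9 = 39.11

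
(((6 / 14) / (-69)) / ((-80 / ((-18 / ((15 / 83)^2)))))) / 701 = -6889 / 112861000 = -0.00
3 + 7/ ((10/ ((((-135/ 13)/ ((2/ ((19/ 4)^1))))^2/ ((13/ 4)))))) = 9421827/ 70304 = 134.02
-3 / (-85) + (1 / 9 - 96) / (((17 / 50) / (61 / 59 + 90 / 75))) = -28434257 / 45135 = -629.98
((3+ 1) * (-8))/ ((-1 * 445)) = 32/ 445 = 0.07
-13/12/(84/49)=-91/144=-0.63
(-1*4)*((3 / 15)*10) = -8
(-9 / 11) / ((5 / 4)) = -36 / 55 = -0.65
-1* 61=-61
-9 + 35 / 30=-47 / 6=-7.83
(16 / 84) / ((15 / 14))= 8 / 45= 0.18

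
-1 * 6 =-6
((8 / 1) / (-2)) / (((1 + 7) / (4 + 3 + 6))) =-13 / 2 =-6.50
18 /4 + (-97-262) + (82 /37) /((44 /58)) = -286185 /814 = -351.58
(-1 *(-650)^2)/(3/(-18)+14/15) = -12675000/23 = -551086.96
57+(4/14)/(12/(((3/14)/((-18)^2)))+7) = 57.00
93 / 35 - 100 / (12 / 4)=-3221 / 105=-30.68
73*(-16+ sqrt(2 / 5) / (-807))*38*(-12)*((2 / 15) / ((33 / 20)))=88768*sqrt(10) / 133155+ 1420288 / 33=43041.14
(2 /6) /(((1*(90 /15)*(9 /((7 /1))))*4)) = 7 /648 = 0.01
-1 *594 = -594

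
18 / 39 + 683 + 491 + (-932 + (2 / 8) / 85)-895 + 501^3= 555818750213 / 4420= 125750848.46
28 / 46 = 14 / 23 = 0.61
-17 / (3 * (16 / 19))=-323 / 48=-6.73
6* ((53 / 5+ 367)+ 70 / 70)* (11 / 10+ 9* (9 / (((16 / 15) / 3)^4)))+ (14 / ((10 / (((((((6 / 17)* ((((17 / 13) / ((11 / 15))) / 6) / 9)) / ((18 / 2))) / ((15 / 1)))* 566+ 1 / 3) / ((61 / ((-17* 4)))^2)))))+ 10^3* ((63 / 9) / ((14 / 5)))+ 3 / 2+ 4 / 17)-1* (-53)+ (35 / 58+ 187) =200494414666087244441753 / 17406745885900800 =11518201.96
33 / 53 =0.62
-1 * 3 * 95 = -285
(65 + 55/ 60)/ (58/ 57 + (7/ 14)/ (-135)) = 96615/ 1486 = 65.02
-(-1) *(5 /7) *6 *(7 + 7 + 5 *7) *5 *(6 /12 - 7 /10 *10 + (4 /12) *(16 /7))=-6025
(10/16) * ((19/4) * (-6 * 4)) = -285/4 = -71.25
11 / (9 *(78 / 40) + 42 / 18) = 660 / 1193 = 0.55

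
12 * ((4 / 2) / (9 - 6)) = 8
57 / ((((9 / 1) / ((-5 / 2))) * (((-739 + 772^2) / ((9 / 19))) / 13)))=-13 / 79366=-0.00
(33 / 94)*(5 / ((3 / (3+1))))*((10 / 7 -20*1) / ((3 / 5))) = -71500 / 987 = -72.44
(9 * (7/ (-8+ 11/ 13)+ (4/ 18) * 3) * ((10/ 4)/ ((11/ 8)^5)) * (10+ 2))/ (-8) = 10690560/ 4992581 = 2.14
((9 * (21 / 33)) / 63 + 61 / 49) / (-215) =-0.01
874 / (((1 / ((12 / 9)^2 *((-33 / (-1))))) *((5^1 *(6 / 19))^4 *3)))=1252906094 / 455625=2749.86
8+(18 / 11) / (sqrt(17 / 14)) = 18 *sqrt(238) / 187+8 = 9.48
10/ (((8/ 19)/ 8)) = 190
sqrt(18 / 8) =3 / 2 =1.50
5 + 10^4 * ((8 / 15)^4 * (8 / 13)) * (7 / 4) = 922769 / 1053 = 876.32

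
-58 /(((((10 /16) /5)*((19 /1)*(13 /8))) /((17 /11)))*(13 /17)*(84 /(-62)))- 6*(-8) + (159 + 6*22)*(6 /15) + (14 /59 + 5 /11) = 41029569293 /218813595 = 187.51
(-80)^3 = -512000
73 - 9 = 64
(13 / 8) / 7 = 13 / 56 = 0.23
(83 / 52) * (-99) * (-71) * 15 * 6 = 26253315 / 26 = 1009742.88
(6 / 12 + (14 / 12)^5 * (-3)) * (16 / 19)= -15511 / 3078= -5.04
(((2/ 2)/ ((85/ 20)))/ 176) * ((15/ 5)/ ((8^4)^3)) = 3/ 51402168598528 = 0.00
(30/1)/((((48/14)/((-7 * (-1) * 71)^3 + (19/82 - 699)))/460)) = 40517853635175/82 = 494120166282.62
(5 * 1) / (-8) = -5 / 8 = -0.62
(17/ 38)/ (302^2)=17/ 3465752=0.00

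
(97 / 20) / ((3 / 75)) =485 / 4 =121.25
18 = 18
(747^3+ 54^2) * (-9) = -3751520751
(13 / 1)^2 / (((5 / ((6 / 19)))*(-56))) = -0.19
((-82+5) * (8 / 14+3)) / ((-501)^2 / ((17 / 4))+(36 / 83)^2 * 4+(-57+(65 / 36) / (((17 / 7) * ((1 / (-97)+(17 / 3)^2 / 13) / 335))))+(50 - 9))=-30220665200 / 6499647986731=-0.00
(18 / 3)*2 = 12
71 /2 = 35.50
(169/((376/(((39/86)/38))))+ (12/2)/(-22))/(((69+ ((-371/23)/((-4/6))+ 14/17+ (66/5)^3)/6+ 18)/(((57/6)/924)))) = -176624621625/30488213405160896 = -0.00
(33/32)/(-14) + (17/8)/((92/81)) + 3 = 49431/10304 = 4.80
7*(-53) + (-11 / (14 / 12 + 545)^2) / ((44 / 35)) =-3984068774 / 10738729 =-371.00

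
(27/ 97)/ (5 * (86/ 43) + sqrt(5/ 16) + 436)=192672/ 308717147 - 108 * sqrt(5)/ 308717147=0.00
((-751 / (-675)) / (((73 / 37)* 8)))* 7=194509 / 394200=0.49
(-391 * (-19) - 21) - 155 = 7253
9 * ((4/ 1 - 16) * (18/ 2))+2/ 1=-970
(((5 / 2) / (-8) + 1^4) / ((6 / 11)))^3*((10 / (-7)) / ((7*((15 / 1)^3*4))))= -1771561 / 58525286400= -0.00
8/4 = 2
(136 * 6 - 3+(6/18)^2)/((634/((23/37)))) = 84157/105561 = 0.80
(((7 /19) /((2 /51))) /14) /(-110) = -51 /8360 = -0.01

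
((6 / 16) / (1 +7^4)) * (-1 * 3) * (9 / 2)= -81 / 38432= -0.00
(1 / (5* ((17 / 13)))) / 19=13 / 1615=0.01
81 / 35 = 2.31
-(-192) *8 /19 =1536 /19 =80.84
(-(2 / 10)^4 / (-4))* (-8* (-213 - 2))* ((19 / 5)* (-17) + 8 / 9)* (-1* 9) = 246562 / 625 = 394.50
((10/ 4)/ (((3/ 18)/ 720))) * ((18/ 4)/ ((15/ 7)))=22680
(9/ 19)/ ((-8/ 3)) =-27/ 152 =-0.18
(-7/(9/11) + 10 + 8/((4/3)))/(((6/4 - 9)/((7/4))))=-469/270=-1.74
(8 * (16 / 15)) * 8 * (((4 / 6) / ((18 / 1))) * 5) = 1024 / 81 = 12.64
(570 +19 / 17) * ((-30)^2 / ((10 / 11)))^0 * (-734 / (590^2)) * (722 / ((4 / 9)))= -11576846547 / 5917700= -1956.31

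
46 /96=0.48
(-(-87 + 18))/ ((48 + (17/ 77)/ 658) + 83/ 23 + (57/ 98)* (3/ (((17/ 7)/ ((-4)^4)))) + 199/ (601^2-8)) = 70531602604386/ 240770721689569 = 0.29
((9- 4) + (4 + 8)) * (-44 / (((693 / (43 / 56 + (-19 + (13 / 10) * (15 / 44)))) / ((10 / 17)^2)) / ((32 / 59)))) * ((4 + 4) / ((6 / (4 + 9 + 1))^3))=981836800 / 2681019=366.22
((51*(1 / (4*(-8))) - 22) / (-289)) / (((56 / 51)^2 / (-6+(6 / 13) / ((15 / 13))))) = -1359 / 3584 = -0.38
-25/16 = -1.56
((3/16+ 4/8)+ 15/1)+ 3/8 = 257/16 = 16.06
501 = 501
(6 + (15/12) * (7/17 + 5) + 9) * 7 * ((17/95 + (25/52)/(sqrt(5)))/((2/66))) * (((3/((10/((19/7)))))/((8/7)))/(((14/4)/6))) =10989/10 + 1043955 * sqrt(5)/1768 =2419.24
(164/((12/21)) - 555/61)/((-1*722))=-8476/22021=-0.38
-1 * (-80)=80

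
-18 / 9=-2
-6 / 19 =-0.32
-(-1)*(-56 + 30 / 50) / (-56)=277 / 280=0.99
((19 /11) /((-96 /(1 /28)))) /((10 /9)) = -57 /98560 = -0.00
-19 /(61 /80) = -1520 /61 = -24.92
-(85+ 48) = -133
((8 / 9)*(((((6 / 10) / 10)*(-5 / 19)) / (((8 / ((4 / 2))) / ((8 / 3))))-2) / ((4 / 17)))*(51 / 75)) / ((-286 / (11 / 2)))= 55199 / 555750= 0.10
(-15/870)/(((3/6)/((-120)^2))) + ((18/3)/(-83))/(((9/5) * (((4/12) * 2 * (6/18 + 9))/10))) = -16734975/33698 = -496.62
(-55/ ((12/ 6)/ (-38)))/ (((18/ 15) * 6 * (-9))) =-16.13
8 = 8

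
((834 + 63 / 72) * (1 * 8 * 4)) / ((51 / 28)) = 748048 / 51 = 14667.61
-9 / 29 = -0.31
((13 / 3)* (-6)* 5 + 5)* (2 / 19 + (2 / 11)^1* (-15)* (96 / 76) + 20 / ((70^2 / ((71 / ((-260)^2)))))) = 11560261161 / 27691664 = 417.46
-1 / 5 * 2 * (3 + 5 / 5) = -8 / 5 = -1.60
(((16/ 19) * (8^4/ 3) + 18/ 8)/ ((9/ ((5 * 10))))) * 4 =13132850/ 513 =25600.10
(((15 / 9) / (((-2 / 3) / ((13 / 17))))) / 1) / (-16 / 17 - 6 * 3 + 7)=65 / 406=0.16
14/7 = 2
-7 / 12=-0.58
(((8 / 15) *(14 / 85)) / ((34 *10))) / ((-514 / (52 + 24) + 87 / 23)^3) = -0.00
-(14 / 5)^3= -2744 / 125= -21.95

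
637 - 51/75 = 636.32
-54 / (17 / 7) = -22.24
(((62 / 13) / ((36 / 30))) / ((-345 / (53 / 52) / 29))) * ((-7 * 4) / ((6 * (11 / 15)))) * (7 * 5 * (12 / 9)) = 116735150 / 1154439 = 101.12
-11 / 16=-0.69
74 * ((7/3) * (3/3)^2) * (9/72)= 259/12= 21.58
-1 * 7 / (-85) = 7 / 85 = 0.08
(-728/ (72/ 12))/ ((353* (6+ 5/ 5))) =-52/ 1059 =-0.05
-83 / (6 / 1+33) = -83 / 39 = -2.13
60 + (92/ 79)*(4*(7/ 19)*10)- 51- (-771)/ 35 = 48.19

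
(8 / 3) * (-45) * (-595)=71400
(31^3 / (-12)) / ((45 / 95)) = -566029 / 108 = -5241.01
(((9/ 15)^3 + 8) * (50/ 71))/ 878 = 1027/ 155845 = 0.01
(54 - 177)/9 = -41/3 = -13.67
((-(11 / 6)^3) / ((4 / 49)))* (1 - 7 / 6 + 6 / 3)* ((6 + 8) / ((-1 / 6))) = 5021863 / 432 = 11624.68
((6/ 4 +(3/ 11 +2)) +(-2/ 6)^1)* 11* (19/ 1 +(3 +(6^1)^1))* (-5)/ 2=-7945/ 3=-2648.33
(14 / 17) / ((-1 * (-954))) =7 / 8109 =0.00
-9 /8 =-1.12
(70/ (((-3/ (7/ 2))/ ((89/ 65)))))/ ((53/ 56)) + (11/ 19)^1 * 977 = 17573945/ 39273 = 447.48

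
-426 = -426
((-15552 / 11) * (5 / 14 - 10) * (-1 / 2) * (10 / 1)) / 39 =-1749600 / 1001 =-1747.85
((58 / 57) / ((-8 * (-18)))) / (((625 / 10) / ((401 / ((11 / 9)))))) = 11629 / 313500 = 0.04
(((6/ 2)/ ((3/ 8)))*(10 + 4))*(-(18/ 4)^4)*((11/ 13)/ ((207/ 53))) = -2975049/ 299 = -9950.00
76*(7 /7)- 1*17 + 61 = 120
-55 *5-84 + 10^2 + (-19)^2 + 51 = 153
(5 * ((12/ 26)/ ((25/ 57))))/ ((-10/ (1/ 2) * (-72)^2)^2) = 19/ 38817792000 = 0.00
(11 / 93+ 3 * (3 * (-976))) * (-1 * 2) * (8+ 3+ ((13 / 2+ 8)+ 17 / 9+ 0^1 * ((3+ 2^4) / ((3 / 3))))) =402732193 / 837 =481161.52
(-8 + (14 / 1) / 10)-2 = -43 / 5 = -8.60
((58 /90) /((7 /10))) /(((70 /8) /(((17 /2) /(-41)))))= -1972 /90405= -0.02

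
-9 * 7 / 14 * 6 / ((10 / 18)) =-243 / 5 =-48.60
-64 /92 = -16 /23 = -0.70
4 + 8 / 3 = 20 / 3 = 6.67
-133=-133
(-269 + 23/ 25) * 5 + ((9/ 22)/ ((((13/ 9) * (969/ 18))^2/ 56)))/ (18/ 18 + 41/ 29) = -259967073354/ 193947611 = -1340.40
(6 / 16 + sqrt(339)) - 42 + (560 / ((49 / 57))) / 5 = sqrt(339) + 4965 / 56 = 107.07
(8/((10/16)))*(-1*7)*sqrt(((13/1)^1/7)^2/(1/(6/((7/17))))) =-832*sqrt(714)/35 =-635.19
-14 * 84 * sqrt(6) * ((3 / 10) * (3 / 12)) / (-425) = 441 * sqrt(6) / 2125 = 0.51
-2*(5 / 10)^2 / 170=-1 / 340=-0.00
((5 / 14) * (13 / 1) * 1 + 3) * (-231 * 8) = -14124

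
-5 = -5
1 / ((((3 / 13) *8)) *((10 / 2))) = 13 / 120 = 0.11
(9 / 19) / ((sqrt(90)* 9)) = sqrt(10) / 570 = 0.01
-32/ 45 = -0.71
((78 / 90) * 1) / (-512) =-13 / 7680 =-0.00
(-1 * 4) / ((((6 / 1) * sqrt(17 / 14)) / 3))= -2 * sqrt(238) / 17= -1.81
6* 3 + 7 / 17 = 313 / 17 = 18.41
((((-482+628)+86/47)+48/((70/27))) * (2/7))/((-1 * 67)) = -547272/771505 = -0.71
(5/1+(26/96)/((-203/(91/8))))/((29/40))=277555/40368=6.88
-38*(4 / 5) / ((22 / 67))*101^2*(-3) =155830476 / 55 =2833281.38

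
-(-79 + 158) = -79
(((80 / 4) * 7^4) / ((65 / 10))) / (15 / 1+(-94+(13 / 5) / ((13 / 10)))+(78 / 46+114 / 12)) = -4417840 / 39351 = -112.27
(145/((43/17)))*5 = 12325/43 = 286.63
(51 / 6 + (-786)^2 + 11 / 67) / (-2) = -82785825 / 268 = -308902.33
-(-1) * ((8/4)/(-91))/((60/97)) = -97/2730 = -0.04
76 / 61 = 1.25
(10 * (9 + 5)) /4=35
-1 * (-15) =15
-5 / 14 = -0.36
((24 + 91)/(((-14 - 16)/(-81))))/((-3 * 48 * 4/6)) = -207/64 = -3.23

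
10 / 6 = 5 / 3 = 1.67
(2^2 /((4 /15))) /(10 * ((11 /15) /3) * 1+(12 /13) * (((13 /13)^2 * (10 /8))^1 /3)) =1755 /331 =5.30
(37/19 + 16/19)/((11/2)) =106/209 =0.51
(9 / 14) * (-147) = -189 / 2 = -94.50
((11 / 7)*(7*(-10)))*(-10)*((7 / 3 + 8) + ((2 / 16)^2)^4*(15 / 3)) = 143025770525 / 12582912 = 11366.67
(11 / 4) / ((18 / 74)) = 407 / 36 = 11.31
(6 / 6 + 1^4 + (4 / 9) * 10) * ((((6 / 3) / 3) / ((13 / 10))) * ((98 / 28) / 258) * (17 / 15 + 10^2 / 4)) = 159152 / 135837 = 1.17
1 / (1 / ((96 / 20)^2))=576 / 25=23.04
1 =1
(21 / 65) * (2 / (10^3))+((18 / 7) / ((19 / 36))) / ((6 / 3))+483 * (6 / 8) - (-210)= 1242041709 / 2161250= 574.69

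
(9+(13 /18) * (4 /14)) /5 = 116 /63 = 1.84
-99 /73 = -1.36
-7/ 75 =-0.09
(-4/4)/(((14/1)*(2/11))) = -11/28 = -0.39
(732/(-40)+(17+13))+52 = 637/10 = 63.70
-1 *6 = -6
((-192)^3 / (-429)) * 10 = 23592960 / 143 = 164985.73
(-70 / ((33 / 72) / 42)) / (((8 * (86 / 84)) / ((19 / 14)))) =-502740 / 473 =-1062.88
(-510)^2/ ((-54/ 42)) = -202300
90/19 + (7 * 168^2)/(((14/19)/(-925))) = -4712349510/19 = -248018395.26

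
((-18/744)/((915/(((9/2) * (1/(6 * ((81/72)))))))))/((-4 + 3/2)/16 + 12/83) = 1328/879315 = 0.00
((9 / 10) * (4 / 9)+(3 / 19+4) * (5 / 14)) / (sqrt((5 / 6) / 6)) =7521 * sqrt(5) / 3325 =5.06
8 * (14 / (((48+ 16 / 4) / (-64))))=-1792 / 13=-137.85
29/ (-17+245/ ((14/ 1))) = 58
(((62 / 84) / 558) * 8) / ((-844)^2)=1 / 67315752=0.00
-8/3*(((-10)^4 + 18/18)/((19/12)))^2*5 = -192038401920/361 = -531962332.19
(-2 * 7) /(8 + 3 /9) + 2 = 8 /25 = 0.32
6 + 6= 12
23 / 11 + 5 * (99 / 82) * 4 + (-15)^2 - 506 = -114898 / 451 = -254.76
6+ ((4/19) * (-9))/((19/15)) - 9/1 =-1623/361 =-4.50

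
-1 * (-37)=37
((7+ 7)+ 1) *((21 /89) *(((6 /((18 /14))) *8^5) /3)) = 16056320 /89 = 180408.09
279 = 279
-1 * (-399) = 399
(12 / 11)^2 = 1.19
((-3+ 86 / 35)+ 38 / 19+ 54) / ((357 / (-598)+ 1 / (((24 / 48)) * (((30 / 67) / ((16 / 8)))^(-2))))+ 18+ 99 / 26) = 868410517 / 333710860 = 2.60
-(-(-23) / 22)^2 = -529 / 484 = -1.09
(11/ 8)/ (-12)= -11/ 96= -0.11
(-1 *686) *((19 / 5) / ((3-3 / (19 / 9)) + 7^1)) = -247646 / 815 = -303.86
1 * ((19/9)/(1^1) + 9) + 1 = 109/9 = 12.11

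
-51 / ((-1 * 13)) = 51 / 13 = 3.92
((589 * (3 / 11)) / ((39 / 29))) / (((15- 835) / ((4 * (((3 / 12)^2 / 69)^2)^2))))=-17081 / 43547797233008640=-0.00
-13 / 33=-0.39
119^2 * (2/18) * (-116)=-1642676/9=-182519.56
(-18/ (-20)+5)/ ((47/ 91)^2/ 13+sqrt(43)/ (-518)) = 3614164948121* sqrt(43)/ 82755232965+38415572365534/ 82755232965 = 750.59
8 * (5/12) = 10/3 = 3.33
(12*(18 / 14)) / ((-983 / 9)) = -972 / 6881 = -0.14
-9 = -9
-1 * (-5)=5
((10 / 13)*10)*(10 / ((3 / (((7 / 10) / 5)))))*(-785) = -109900 / 39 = -2817.95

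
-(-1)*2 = 2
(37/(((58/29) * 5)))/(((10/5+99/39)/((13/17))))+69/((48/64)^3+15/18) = 134384413/2417230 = 55.59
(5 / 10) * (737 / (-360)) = -737 / 720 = -1.02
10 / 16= 5 / 8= 0.62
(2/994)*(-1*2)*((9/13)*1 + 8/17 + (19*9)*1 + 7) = -79190/109837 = -0.72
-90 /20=-9 /2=-4.50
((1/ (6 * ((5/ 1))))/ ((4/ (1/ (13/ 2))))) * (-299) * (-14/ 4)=1.34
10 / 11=0.91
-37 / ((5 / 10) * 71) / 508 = -37 / 18034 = -0.00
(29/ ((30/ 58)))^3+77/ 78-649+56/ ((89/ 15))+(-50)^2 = 1390958431669/ 7809750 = 178105.37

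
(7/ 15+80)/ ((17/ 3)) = 71/ 5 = 14.20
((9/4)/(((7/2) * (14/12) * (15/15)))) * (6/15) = 54/245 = 0.22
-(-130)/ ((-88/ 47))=-69.43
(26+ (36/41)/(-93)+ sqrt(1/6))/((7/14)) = sqrt(6)/3+ 66068/1271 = 52.80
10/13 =0.77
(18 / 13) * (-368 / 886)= -3312 / 5759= -0.58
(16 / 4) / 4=1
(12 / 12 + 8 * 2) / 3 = 17 / 3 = 5.67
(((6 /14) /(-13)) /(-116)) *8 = 6 /2639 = 0.00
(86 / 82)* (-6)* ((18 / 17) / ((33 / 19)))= -29412 / 7667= -3.84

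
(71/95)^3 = 357911/857375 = 0.42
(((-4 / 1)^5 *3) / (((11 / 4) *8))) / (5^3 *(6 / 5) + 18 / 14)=-3584 / 3883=-0.92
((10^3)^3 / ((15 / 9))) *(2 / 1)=1200000000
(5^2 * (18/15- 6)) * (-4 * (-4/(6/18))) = -5760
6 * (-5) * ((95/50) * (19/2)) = -1083/2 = -541.50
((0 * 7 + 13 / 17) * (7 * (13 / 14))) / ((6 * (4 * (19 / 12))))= 169 / 1292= 0.13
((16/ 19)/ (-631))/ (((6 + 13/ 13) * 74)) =-8/ 3105151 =-0.00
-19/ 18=-1.06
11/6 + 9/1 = 65/6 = 10.83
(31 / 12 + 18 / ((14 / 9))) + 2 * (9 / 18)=1273 / 84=15.15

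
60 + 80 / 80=61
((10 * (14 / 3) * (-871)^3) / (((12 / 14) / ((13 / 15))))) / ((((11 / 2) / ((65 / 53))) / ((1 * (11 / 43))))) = -109437772627820 / 61533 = -1778521649.00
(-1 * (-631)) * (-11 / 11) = -631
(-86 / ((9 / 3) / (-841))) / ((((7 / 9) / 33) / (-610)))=-623966734.29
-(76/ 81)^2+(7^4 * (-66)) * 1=-1039701202/ 6561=-158466.88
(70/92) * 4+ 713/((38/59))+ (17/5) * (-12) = 4672709/4370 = 1069.27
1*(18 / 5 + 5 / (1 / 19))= 493 / 5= 98.60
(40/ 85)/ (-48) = -1/ 102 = -0.01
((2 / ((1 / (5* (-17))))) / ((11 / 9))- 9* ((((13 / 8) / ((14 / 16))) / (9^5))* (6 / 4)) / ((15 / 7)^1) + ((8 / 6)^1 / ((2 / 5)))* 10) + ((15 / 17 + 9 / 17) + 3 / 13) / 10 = -1684194583 / 15949791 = -105.59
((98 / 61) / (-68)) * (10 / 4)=-245 / 4148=-0.06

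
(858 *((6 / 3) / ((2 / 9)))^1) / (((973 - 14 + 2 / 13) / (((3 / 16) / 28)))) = 150579 / 2793056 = 0.05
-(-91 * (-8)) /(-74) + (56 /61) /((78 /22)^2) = 34022996 /3432897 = 9.91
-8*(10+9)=-152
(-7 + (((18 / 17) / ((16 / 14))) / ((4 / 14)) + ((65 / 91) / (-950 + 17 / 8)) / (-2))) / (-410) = 27121671 / 2959796560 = 0.01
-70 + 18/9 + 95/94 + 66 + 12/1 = 11.01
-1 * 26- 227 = -253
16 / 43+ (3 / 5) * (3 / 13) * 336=46.90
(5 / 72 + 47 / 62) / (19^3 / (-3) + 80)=-1847 / 4924536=-0.00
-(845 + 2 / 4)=-1691 / 2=-845.50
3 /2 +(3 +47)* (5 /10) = 53 /2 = 26.50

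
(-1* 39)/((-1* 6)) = 13/2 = 6.50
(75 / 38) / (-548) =-75 / 20824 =-0.00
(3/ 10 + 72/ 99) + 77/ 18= 2626/ 495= 5.31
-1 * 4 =-4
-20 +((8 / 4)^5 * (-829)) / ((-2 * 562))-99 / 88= 5567 / 2248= 2.48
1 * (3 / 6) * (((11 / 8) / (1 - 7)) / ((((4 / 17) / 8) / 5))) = -935 / 48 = -19.48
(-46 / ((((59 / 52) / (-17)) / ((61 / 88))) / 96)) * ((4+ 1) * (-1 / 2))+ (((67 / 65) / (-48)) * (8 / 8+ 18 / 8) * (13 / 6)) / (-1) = -428630525921 / 3738240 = -114661.05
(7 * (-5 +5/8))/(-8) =245/64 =3.83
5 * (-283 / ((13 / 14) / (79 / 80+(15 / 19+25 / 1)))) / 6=-26876227 / 3952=-6800.66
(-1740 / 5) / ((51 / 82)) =-559.53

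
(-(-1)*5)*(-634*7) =-22190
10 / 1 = 10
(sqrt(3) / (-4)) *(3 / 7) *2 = -0.37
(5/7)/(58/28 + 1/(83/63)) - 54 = -176776/3289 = -53.75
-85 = -85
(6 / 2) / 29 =3 / 29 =0.10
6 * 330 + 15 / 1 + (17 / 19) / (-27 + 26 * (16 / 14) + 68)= 18763094 / 9405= 1995.01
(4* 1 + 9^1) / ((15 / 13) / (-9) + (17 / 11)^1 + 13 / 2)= 11154 / 6793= 1.64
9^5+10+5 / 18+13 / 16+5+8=8506525 / 144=59073.09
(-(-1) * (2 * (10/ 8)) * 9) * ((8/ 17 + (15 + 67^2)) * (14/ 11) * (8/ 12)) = 85994.44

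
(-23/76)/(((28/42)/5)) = -345/152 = -2.27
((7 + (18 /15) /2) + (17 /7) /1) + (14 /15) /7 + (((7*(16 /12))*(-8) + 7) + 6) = -5408 /105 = -51.50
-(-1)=1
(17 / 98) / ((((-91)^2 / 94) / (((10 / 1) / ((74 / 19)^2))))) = 1442195 / 1110995522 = 0.00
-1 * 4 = -4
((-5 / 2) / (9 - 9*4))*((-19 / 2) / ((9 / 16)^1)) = -380 / 243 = -1.56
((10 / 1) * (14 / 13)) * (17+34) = 7140 / 13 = 549.23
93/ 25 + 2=143/ 25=5.72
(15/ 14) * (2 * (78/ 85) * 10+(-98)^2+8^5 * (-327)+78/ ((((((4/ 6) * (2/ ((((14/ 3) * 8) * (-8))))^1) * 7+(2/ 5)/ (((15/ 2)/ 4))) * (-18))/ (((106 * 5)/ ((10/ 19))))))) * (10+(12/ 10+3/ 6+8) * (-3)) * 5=3004830791535/ 2737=1097855605.24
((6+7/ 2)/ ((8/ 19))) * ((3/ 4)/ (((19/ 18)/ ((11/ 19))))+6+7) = 9683/ 32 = 302.59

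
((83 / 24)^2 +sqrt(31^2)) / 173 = 24745 / 99648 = 0.25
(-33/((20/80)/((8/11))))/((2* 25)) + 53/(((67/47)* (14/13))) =32.60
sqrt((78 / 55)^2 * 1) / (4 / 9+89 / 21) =4914 / 16225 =0.30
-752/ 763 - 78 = -78.99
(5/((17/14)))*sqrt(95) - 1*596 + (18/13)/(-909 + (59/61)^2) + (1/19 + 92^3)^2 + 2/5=70*sqrt(95)/17 + 24037757652285113277829/39643038110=606355082755.69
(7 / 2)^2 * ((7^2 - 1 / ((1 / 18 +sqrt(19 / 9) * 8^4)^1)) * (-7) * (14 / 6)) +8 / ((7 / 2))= -9448459697917319 / 963951722412 +88510464 * sqrt(19) / 11475615743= -9801.76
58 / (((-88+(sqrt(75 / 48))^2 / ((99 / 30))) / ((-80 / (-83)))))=-1224960 / 1917881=-0.64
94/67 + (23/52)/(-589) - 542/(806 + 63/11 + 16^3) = 143106874523/110781322860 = 1.29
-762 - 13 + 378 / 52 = -19961 / 26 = -767.73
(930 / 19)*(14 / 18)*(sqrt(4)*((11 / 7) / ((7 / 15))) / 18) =17050 / 1197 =14.24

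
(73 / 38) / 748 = 73 / 28424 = 0.00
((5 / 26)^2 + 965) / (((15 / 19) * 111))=275443 / 25012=11.01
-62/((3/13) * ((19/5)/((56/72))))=-28210/513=-54.99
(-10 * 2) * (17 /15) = -68 /3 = -22.67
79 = 79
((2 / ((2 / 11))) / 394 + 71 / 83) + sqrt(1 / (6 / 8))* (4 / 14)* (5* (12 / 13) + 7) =28887 / 32702 + 604* sqrt(3) / 273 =4.72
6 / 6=1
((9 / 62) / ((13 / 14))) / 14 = 9 / 806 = 0.01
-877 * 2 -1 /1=-1755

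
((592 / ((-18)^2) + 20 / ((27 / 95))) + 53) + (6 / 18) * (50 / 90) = 10156 / 81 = 125.38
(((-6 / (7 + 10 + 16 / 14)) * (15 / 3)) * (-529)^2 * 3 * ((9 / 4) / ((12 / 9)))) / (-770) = 68001363 / 22352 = 3042.29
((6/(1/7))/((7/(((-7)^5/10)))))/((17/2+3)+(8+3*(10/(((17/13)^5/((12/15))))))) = -6818153314/17427735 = -391.22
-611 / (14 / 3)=-1833 / 14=-130.93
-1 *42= -42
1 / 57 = 0.02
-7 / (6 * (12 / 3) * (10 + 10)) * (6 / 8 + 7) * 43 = -9331 / 1920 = -4.86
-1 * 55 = -55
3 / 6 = 1 / 2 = 0.50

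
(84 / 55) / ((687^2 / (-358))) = -10024 / 8652765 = -0.00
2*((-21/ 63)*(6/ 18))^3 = -2/ 729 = -0.00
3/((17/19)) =57/17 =3.35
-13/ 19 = -0.68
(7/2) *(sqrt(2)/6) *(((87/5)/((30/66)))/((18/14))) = 15631 *sqrt(2)/900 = 24.56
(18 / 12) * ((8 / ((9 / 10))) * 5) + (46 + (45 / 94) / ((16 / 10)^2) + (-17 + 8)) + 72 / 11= 21917317 / 198528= 110.40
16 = 16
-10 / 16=-5 / 8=-0.62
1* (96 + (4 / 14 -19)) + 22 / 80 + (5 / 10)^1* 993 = 160737 / 280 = 574.06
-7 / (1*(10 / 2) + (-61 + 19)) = 7 / 37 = 0.19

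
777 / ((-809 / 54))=-41958 / 809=-51.86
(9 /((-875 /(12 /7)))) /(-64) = 27 /98000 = 0.00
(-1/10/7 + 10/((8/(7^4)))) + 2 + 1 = 420593/140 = 3004.24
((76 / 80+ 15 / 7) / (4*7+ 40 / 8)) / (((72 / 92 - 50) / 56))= -0.11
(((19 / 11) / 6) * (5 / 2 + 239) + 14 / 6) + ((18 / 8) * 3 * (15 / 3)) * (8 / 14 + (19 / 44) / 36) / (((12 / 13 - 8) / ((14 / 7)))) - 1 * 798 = -731.71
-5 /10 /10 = -1 /20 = -0.05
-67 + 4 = -63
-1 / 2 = -0.50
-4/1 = -4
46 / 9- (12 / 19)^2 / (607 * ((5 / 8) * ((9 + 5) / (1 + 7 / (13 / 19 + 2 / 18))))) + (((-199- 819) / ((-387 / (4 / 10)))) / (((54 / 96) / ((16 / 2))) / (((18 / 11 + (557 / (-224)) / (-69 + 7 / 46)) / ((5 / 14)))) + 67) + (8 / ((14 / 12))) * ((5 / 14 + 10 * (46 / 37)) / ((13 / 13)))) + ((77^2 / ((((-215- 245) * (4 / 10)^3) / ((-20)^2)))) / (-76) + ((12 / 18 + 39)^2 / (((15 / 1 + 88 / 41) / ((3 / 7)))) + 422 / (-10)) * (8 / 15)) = 5697002142589645108220731187 / 4948511413734695455702200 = 1151.26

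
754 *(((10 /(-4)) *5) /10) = -1885 /2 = -942.50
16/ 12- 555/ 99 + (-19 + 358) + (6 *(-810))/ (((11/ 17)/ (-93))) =7687342/ 11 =698849.27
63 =63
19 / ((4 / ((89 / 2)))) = 1691 / 8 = 211.38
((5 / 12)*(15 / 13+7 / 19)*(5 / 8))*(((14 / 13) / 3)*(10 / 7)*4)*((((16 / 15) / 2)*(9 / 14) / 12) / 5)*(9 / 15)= 188 / 67431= 0.00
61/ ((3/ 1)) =61/ 3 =20.33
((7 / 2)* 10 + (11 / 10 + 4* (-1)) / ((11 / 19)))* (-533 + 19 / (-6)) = -10612883 / 660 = -16080.13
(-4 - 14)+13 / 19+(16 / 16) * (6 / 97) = -31799 / 1843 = -17.25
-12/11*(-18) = 216/11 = 19.64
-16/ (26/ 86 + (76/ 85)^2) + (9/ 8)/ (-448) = -2545489691/ 175254016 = -14.52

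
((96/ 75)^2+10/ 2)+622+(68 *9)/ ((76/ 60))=13202581/ 11875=1111.80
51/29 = 1.76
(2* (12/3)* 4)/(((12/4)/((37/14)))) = 592/21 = 28.19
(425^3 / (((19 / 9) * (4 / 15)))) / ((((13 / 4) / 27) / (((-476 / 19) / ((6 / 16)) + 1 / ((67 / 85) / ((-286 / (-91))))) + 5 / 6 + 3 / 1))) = -294152960335078125 / 4402034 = -66822055516.85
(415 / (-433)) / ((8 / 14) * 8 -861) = 581 / 519167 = 0.00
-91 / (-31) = 91 / 31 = 2.94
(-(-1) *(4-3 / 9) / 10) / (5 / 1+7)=11 / 360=0.03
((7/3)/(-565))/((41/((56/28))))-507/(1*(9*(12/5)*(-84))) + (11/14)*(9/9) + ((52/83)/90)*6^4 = 58645988147/5814229680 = 10.09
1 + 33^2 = 1090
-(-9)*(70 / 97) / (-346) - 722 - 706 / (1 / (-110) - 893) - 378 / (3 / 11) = -3473585308693 / 1648414411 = -2107.23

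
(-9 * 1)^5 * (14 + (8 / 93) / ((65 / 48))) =-1673330562 / 2015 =-830437.00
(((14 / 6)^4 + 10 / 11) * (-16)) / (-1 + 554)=-435536 / 492723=-0.88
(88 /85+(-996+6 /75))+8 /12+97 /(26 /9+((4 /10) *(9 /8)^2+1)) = -7844725612 /8069475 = -972.15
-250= -250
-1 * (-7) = 7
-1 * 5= -5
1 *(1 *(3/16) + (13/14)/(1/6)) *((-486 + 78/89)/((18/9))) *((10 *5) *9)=-111891375/178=-628603.23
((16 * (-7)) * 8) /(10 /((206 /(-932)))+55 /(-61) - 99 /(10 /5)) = 11259136 /1201867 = 9.37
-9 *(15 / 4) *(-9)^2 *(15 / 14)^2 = -2460375 / 784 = -3138.23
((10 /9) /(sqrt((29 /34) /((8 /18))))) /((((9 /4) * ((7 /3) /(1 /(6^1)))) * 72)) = 0.00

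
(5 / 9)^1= 5 / 9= 0.56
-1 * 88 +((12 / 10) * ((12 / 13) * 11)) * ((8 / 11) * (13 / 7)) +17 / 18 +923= 537013 / 630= 852.40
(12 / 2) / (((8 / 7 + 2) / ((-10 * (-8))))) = 152.73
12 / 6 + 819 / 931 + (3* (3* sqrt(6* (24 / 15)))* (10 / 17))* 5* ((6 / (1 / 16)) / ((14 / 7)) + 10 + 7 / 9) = 383 / 133 + 21160* sqrt(15) / 17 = 4823.60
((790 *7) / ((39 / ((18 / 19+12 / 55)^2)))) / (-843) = -182308616 / 797833465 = -0.23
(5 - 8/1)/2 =-3/2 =-1.50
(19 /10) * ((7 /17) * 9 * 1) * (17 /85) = 1197 /850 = 1.41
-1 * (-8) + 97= 105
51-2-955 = -906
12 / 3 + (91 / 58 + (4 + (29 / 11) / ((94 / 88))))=32813 / 2726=12.04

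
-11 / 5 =-2.20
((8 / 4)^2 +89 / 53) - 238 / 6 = -5404 / 159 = -33.99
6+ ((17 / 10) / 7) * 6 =261 / 35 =7.46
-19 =-19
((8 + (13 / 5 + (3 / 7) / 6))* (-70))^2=558009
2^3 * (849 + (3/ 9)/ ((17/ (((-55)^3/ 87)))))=28805104/ 4437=6492.02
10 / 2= 5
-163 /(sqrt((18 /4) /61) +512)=-10181632 /31981559 +489 * sqrt(122) /31981559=-0.32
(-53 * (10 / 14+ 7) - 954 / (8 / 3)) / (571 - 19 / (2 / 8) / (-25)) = -536625 / 401828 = -1.34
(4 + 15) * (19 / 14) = 361 / 14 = 25.79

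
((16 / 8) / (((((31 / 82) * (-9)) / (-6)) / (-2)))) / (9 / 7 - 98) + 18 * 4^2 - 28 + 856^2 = 46150165748 / 62961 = 732996.07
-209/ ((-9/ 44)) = 1021.78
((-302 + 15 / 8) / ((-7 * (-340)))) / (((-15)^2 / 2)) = -343 / 306000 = -0.00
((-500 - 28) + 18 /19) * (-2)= 20028 /19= 1054.11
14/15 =0.93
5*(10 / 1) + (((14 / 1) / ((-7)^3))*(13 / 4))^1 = 4887 / 98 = 49.87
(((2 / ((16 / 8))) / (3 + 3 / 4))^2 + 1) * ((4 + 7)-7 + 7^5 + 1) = 450188 / 25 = 18007.52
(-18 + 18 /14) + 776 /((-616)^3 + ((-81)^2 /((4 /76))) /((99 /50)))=-150374356277 /8996754571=-16.71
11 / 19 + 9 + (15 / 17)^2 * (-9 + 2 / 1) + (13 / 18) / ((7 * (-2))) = 5642213 / 1383732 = 4.08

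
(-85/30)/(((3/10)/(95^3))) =-72876875/9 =-8097430.56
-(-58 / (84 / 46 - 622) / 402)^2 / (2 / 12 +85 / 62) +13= 5093694675207929 / 391822668384576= 13.00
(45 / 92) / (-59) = -45 / 5428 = -0.01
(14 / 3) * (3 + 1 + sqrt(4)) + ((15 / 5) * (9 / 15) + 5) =174 / 5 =34.80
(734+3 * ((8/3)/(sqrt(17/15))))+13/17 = 8 * sqrt(255)/17+12491/17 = 742.28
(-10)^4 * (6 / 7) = 8571.43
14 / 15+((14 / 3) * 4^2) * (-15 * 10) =-167986 / 15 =-11199.07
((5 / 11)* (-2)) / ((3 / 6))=-20 / 11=-1.82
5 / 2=2.50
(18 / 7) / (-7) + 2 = 80 / 49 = 1.63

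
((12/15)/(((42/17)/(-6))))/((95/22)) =-1496/3325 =-0.45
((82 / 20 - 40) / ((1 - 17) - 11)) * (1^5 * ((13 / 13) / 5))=359 / 1350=0.27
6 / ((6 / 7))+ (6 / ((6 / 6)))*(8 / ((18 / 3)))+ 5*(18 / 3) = 45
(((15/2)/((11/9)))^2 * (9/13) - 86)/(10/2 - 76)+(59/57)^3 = 161583244219/82731639276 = 1.95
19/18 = 1.06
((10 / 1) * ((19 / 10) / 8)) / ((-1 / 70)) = -665 / 4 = -166.25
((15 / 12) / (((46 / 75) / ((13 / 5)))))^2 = 28.08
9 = 9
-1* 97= -97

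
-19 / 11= -1.73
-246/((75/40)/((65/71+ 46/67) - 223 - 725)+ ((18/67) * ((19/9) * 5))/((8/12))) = -39574512656/683987561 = -57.86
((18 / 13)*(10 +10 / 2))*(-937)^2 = 237051630 / 13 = 18234740.77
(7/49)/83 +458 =458.00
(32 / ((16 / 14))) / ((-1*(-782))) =0.04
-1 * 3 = -3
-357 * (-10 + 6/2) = 2499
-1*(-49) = 49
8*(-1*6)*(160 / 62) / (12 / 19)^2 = -28880 / 93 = -310.54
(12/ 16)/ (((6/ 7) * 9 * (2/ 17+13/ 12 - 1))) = 119/ 246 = 0.48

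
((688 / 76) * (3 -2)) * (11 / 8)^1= 473 / 38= 12.45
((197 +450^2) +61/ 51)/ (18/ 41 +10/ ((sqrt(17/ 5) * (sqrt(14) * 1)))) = -8900680488/ 190847 +43443797620 * sqrt(1190)/ 9733197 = 107335.64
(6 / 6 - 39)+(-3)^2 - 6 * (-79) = 445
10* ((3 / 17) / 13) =0.14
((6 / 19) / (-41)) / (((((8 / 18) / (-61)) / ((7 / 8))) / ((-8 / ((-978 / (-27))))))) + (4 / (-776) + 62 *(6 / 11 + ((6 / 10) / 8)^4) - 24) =1666688274116549 / 173420107520000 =9.61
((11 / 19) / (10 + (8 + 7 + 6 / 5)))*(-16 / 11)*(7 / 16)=-35 / 2489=-0.01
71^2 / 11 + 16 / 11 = 5057 / 11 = 459.73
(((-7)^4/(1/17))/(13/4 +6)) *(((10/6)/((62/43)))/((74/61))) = 535314955/127317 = 4204.58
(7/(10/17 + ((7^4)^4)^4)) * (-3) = -119/6911976096603068967451918554523506984281820000077017609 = -0.00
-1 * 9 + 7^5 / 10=1671.70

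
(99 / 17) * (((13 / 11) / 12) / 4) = 39 / 272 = 0.14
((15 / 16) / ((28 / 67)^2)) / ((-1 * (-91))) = 67335 / 1141504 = 0.06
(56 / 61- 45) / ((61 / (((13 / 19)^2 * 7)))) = -3181087 / 1343281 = -2.37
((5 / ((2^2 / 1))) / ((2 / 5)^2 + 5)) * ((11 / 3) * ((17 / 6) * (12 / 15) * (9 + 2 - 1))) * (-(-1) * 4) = 93500 / 1161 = 80.53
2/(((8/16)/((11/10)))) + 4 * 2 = 62/5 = 12.40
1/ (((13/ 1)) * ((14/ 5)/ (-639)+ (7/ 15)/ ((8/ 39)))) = 25560/ 754481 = 0.03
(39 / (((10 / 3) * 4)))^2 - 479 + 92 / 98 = -36809239 / 78400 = -469.51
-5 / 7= -0.71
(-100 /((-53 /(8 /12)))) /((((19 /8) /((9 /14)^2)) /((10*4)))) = 432000 /49343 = 8.76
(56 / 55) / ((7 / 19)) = 152 / 55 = 2.76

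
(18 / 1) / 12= 3 / 2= 1.50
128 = 128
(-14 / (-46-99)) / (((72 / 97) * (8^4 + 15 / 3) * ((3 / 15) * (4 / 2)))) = 679 / 8562888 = 0.00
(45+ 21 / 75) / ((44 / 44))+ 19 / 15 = 3491 / 75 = 46.55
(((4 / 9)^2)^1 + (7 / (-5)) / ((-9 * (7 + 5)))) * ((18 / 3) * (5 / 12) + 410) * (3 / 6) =18755 / 432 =43.41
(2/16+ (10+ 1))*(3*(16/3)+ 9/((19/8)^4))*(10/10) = 23607250/130321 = 181.15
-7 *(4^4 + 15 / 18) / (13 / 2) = -10787 / 39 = -276.59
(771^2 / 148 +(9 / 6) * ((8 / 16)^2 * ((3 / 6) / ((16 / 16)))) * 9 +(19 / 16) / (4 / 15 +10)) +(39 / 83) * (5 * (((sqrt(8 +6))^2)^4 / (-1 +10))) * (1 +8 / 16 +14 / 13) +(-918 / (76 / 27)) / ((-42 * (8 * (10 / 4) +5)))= 321984748706389 / 10782895200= 29860.70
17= 17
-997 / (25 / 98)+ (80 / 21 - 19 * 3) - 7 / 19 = -39518944 / 9975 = -3961.80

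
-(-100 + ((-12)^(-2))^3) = 298598399 / 2985984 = 100.00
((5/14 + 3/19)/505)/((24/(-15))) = -137/214928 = -0.00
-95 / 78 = -1.22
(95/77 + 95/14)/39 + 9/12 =883/924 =0.96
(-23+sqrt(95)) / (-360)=0.04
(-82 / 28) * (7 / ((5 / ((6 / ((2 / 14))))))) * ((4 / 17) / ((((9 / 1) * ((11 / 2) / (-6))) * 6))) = 2296 / 2805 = 0.82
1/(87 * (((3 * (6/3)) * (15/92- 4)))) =-46/92133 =-0.00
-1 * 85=-85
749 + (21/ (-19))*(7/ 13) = 184856/ 247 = 748.40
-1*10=-10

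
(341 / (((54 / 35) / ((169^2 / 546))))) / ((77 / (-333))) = -12599795 / 252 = -49999.19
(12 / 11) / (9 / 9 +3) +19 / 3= 218 / 33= 6.61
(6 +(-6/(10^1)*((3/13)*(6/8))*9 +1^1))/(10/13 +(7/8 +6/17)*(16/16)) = 53618/17655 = 3.04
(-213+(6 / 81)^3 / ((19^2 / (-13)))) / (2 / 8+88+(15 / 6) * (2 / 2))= -2.35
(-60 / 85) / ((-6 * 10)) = 1 / 85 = 0.01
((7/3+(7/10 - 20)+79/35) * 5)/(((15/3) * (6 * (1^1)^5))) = -3089/1260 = -2.45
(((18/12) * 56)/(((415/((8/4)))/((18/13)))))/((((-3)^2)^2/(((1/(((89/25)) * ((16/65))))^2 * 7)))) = 1990625/31557264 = 0.06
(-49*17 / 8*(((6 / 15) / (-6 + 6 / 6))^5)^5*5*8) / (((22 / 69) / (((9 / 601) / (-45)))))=-964304044032 / 587174753263752791099250316619873046875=-0.00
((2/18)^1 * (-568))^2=322624/81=3983.01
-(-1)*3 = 3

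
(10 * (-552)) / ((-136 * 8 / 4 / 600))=207000 / 17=12176.47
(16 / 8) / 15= 2 / 15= 0.13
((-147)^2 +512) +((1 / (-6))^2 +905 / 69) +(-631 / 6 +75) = 18302093 / 828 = 22103.98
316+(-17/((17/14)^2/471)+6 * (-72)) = -5546.35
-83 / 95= -0.87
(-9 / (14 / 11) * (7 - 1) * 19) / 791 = -5643 / 5537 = -1.02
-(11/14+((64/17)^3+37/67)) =-252056887/4608394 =-54.70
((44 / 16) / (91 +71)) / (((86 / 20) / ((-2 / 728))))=-55 / 5071248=-0.00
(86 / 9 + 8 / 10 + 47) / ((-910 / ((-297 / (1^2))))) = 85173 / 4550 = 18.72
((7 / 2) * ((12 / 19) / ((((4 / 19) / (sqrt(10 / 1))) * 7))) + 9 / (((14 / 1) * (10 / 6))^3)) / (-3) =-sqrt(10) / 2 - 81 / 343000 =-1.58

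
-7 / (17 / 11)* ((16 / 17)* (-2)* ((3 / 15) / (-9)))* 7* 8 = -137984 / 13005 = -10.61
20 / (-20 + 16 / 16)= -20 / 19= -1.05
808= 808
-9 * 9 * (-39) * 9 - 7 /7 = 28430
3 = 3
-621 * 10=-6210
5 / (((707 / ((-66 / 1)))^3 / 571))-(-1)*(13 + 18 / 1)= 10134389453 / 353393243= 28.68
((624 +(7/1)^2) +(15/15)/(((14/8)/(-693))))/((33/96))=8864/11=805.82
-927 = -927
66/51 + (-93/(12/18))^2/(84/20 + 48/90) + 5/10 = 19858117/4828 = 4113.11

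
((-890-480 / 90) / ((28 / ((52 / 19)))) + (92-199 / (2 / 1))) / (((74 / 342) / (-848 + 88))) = 86435940 / 259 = 333729.50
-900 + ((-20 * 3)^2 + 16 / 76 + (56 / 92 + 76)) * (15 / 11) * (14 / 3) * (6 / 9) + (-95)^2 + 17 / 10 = 103679679 / 4370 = 23725.33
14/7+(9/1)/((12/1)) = 11/4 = 2.75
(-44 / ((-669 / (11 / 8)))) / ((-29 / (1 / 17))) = -121 / 659634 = -0.00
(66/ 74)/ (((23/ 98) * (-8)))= -1617/ 3404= -0.48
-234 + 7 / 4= -929 / 4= -232.25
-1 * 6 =-6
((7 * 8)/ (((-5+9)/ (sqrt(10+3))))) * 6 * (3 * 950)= 239400 * sqrt(13)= 863168.98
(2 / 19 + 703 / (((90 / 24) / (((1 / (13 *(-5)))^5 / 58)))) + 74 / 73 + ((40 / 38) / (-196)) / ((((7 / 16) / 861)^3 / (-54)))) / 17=75825965154110018515194022 / 583146270768140625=130029066.39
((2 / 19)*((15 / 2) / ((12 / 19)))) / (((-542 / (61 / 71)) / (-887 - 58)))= 288225 / 153928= 1.87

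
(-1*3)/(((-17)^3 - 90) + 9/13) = 39/65030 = 0.00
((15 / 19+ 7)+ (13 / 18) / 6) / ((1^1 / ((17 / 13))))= 275927 / 26676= 10.34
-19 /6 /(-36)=19 /216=0.09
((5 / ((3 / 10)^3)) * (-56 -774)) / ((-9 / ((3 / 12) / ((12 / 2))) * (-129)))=-518750 / 94041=-5.52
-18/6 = -3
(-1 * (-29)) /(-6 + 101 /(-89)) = -2581 /635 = -4.06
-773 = -773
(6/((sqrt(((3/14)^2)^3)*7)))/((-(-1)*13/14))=10976/117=93.81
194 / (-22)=-97 / 11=-8.82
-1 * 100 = -100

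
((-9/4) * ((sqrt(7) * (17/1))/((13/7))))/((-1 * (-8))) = -1071 * sqrt(7)/416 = -6.81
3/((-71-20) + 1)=-1/30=-0.03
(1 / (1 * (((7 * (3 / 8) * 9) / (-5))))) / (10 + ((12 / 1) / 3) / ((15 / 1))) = -100 / 4851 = -0.02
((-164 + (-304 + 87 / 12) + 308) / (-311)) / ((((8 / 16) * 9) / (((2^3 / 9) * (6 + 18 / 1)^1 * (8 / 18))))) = 78208 / 75573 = 1.03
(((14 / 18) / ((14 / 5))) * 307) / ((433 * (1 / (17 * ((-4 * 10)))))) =-521900 / 3897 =-133.92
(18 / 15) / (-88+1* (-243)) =-6 / 1655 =-0.00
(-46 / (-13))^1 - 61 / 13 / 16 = 675 / 208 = 3.25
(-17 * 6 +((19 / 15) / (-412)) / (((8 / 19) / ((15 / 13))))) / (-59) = 1.73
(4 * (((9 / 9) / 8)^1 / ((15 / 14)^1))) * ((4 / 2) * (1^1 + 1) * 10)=56 / 3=18.67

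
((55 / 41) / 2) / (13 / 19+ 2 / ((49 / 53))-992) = -51205 / 75513882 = -0.00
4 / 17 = 0.24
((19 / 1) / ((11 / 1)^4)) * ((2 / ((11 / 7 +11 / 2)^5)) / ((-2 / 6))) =-20437312 / 46411484401953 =-0.00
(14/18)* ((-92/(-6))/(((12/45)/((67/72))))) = 53935/1296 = 41.62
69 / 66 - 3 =-43 / 22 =-1.95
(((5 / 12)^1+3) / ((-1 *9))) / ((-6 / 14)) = 0.89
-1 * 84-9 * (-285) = 2481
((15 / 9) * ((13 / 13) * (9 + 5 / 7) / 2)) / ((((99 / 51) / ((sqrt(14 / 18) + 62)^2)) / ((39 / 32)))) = 20096.98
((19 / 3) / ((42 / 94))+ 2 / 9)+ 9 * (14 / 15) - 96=-23059 / 315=-73.20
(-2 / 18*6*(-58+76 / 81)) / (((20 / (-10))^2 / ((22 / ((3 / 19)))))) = 1325.10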